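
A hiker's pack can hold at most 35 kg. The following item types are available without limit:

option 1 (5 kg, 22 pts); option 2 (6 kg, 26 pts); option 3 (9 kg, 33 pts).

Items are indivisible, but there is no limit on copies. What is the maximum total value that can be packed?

Best value-per-unit is option 1 at 22/5, and filling with it alone uses weight 7×5=35. No mix of the others beats 7×22 = 154.

154 pts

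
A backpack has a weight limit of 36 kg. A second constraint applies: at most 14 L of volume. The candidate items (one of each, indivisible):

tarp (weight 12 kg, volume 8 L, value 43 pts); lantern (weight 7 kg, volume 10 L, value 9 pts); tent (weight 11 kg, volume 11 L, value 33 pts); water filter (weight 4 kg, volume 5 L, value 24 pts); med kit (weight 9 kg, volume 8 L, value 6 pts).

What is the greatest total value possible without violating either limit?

67 pts

Feasible sets respecting both limits:
- tarp+water filter: weight 16, volume 13, value 67
- tarp: weight 12, volume 8, value 43
- tent: weight 11, volume 11, value 33
Best: 67 pts.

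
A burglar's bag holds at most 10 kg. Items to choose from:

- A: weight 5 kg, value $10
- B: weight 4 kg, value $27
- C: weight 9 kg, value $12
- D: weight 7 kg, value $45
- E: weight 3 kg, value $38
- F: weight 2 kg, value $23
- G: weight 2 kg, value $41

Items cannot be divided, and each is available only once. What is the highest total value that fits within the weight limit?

Check high-value combinations within 10 kg:
- B+E+G: weight 4+3+2=9, value 27+38+41=106
- E+F+G: weight 3+2+2=7, value 38+23+41=102
- B+F+G: weight 4+2+2=8, value 27+23+41=91
- A+E+G: weight 5+3+2=10, value 10+38+41=89
- B+E+F: weight 4+3+2=9, value 27+38+23=88
Best: $106.

$106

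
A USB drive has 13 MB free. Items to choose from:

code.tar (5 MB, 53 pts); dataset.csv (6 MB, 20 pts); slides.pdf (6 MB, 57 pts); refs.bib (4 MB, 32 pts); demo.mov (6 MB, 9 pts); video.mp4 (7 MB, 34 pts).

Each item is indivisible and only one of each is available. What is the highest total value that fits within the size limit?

This is a 0/1 knapsack; check combinations near the capacity.
- code.tar+slides.pdf: size 5+6=11, value 53+57=110
- slides.pdf+video.mp4: size 6+7=13, value 57+34=91
- slides.pdf+refs.bib: size 6+4=10, value 57+32=89
- code.tar+video.mp4: size 5+7=12, value 53+34=87
Best: 110 pts.

110 pts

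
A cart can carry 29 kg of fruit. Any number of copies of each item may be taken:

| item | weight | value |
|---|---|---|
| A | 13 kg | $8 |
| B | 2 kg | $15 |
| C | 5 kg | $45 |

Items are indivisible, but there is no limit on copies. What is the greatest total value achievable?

$255

Best value-per-unit is C at 45/5; filling with it alone gives 5×45 = 225.
Optimal mix: 2×B + 5×C → weight 29, value 255.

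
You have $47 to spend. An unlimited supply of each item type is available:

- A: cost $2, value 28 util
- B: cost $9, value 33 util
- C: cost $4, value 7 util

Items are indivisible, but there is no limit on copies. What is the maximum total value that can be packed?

644 util

Best value-per-unit is A at 28/2, and filling with it alone uses cost 23×2=46. No mix of the others beats 23×28 = 644.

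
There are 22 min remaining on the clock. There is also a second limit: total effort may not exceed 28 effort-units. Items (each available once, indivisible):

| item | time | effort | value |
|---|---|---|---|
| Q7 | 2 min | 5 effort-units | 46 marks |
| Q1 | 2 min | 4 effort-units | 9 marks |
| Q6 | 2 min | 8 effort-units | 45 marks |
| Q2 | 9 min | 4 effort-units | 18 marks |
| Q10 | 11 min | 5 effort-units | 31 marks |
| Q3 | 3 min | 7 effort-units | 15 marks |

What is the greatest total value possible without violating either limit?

Feasible sets respecting both limits:
- Q7+Q6+Q10+Q3: time 18, effort 25, value 137
- Q7+Q1+Q6+Q2+Q3: time 18, effort 28, value 133
- Q7+Q1+Q6+Q10: time 17, effort 22, value 131
Best: 137 marks.

137 marks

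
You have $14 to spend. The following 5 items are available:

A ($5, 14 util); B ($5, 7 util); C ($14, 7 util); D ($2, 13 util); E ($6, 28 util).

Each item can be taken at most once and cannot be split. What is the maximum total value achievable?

Check high-value combinations within $14:
- A+D+E: cost 5+2+6=13, value 14+13+28=55
- B+D+E: cost 5+2+6=13, value 7+13+28=48
- A+E: cost 5+6=11, value 14+28=42
Best: 55 util.

55 util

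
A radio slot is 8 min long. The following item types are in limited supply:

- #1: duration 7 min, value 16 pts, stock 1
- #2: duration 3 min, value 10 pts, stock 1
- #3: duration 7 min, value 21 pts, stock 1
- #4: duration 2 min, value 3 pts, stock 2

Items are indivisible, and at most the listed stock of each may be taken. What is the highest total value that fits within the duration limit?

21 pts

Best selections within duration 8 and stock limits:
- 1×#3: duration 7, value 21
- 1×#2 + 2×#4: duration 7, value 16
Best: 21 pts.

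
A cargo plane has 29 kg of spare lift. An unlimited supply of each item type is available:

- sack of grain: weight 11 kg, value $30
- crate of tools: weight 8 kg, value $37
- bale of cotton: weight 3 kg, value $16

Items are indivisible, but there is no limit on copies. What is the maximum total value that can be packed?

$149

Best value-per-unit is bale of cotton at 16/3; filling with it alone gives 9×16 = 144.
Optimal mix: 1×crate of tools + 7×bale of cotton → weight 29, value 149.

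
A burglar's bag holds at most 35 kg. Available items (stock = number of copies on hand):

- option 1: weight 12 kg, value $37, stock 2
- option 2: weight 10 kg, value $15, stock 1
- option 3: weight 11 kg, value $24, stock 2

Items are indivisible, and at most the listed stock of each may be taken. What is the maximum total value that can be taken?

$98

Best selections within weight 35 and stock limits:
- 2×option 1 + 1×option 3: weight 35, value 98
- 2×option 1 + 1×option 2: weight 34, value 89
- 1×option 1 + 2×option 3: weight 34, value 85
Best: $98.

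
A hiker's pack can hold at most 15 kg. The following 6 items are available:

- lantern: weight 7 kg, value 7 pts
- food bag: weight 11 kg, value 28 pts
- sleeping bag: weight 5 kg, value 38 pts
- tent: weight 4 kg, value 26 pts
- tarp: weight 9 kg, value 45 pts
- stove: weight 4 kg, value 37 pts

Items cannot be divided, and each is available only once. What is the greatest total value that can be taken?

101 pts

Check high-value combinations within 15 kg:
- sleeping bag+tent+stove: weight 5+4+4=13, value 38+26+37=101
- sleeping bag+tarp: weight 5+9=14, value 38+45=83
- tarp+stove: weight 9+4=13, value 45+37=82
- sleeping bag+stove: weight 5+4=9, value 38+37=75
- tent+tarp: weight 4+9=13, value 26+45=71
Best: 101 pts.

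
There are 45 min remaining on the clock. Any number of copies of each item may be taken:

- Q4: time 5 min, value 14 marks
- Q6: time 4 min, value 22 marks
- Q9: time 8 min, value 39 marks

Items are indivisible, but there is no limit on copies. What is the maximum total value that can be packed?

242 marks

Best value-per-unit is Q6 at 22/4, and filling with it alone uses time 11×4=44. No mix of the others beats 11×22 = 242.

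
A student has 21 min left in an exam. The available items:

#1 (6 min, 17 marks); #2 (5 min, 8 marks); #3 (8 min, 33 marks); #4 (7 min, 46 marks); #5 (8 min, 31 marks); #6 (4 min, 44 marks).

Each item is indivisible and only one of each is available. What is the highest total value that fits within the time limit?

Check high-value combinations within 21 min:
- #3+#4+#6: time 8+7+4=19, value 33+46+44=123
- #4+#5+#6: time 7+8+4=19, value 46+31+44=121
- #3+#5+#6: time 8+8+4=20, value 33+31+44=108
- #1+#4+#6: time 6+7+4=17, value 17+46+44=107
Best: 123 marks.

123 marks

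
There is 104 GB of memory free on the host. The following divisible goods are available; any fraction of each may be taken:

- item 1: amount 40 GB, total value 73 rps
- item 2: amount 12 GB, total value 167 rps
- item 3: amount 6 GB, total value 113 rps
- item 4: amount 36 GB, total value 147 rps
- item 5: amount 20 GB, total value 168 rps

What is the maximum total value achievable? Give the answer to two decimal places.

Take in order of value per unit:
- item 3 (113/6 per unit): all 6 → value 113, running total 113.00
- item 2 (167/12 per unit): all 12 → value 167, running total 280.00
- item 5 (168/20 per unit): all 20 → value 168, running total 448.00
- item 4 (147/36 per unit): all 36 → value 147, running total 595.00
- item 1 (73/40 per unit): 30 of 40 → value 30×73/40 = 54.7500, running total 649.75
Total 649.75.

649.75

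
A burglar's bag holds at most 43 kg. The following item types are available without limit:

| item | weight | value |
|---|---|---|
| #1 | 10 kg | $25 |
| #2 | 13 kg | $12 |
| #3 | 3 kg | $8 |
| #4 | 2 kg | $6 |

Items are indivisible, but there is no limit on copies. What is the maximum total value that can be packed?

$128

Best value-per-unit is #4 at 6/2; filling with it alone gives 21×6 = 126.
Optimal mix: 1×#3 + 20×#4 → weight 43, value 128.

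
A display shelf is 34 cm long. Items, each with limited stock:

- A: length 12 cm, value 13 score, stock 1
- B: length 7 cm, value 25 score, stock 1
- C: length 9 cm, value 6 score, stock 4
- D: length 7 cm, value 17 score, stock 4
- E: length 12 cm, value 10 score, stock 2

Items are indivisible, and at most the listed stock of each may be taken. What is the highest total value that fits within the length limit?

Top feasible selections:
- 1×B + 3×D: length 28, value 76
- 1×A + 1×B + 2×D: length 33, value 72
- 1×B + 2×D + 1×E: length 33, value 69
- 4×D: length 28, value 68
Best: 76 score.

76 score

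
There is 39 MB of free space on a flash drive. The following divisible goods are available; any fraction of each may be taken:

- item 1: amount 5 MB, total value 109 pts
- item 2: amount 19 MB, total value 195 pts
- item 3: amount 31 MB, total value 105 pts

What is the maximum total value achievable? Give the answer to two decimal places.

354.81

Take in order of value per unit:
- item 1 (109/5 per unit): all 5 → value 109, running total 109.00
- item 2 (195/19 per unit): all 19 → value 195, running total 304.00
- item 3 (105/31 per unit): 15 of 31 → value 15×105/31 = 50.8065, running total 354.81
Total 354.81.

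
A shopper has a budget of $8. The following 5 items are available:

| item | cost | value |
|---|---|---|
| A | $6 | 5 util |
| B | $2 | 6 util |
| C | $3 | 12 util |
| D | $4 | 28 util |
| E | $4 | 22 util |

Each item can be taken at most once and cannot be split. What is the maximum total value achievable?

Check high-value combinations within $8:
- D+E: cost 4+4=8, value 28+22=50
- C+D: cost 3+4=7, value 12+28=40
- B+D: cost 2+4=6, value 6+28=34
Best: 50 util.

50 util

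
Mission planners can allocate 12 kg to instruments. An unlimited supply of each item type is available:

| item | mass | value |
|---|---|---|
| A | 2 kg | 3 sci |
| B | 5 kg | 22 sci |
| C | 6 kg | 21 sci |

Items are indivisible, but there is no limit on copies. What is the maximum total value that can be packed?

47 sci

Best value-per-unit is B at 22/5; filling with it alone gives 2×22 = 44.
Optimal mix: 1×A + 2×B → mass 12, value 47.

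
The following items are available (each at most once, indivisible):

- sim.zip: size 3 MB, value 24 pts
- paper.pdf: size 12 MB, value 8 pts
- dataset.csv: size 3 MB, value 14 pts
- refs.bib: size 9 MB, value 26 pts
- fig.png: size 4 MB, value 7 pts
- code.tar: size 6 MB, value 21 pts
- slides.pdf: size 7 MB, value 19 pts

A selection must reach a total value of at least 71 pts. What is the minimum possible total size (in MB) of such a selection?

Subsets with value ≥ 71, sorted by total size:
- sim.zip+refs.bib+code.tar: size 18, value 71
- sim.zip+dataset.csv+code.tar+slides.pdf: size 19, value 78
- sim.zip+dataset.csv+refs.bib+fig.png: size 19, value 71
Minimum size: 18 MB.

18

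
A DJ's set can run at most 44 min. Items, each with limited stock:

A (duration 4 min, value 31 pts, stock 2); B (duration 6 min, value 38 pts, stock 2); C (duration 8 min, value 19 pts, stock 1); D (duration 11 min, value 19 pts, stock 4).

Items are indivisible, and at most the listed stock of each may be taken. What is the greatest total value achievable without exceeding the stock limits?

176 pts

Best selections within duration 44 and stock limits:
- 2×A + 2×B + 1×C + 1×D: duration 39, value 176
- 2×A + 2×B + 2×D: duration 42, value 176
- 2×A + 2×B + 1×C: duration 28, value 157
Best: 176 pts.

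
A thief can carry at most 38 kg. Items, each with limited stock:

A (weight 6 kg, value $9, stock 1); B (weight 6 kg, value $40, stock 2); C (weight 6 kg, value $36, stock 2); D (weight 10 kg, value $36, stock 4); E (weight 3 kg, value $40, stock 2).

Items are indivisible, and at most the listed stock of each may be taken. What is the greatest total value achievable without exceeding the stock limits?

Best selections within weight 38 and stock limits:
- 1×A + 2×B + 2×C + 2×E: weight 36, value 241
- 2×B + 2×C + 2×E: weight 30, value 232
- 2×B + 1×C + 1×D + 2×E: weight 34, value 232
Best: $241.

$241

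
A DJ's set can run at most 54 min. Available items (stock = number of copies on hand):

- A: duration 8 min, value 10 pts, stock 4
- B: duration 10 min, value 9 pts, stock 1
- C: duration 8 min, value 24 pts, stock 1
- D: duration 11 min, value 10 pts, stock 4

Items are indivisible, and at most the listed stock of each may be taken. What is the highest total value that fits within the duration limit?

74 pts

Top feasible selections:
- 4×A + 1×C + 1×D: duration 51, value 74
- 3×A + 1×C + 2×D: duration 54, value 74
Best: 74 pts.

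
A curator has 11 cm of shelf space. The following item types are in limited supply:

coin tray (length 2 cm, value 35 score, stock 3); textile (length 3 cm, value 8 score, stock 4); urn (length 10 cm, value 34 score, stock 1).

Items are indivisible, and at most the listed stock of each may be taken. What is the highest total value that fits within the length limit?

113 score

Top feasible selections:
- 3×coin tray + 1×textile: length 9, value 113
- 3×coin tray: length 6, value 105
Best: 113 score.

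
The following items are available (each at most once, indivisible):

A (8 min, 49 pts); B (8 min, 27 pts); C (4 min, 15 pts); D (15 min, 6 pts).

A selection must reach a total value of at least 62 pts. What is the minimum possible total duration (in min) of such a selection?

Subsets with value ≥ 62, sorted by total duration:
- A+C: duration 12, value 64
- A+B: duration 16, value 76
Minimum duration: 12 min.

12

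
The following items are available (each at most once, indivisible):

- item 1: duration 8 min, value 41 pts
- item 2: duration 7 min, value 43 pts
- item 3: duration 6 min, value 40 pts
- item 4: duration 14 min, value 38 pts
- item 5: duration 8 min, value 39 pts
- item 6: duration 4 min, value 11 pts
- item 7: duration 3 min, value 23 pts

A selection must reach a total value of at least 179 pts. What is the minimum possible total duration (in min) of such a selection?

32

Subsets with value ≥ 179, sorted by total duration:
- item 1+item 2+item 3+item 5+item 7: duration 32, value 186
- item 1+item 2+item 3+item 5+item 6+item 7: duration 36, value 197
Minimum duration: 32 min.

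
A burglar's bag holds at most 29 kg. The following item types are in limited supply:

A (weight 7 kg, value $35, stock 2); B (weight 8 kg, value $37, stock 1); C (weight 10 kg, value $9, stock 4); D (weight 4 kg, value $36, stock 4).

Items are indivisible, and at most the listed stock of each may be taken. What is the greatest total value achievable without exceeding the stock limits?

$181

Best selections within weight 29 and stock limits:
- 1×B + 4×D: weight 24, value 181
- 1×A + 1×B + 3×D: weight 27, value 180
Best: $181.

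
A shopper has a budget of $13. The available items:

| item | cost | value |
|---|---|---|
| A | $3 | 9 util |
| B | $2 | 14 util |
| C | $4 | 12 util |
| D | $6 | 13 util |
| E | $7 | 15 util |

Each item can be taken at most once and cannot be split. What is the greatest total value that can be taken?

Check high-value combinations within $13:
- B+C+E: cost 2+4+7=13, value 14+12+15=41
- B+C+D: cost 2+4+6=12, value 14+12+13=39
- A+B+E: cost 3+2+7=12, value 9+14+15=38
Best: 41 util.

41 util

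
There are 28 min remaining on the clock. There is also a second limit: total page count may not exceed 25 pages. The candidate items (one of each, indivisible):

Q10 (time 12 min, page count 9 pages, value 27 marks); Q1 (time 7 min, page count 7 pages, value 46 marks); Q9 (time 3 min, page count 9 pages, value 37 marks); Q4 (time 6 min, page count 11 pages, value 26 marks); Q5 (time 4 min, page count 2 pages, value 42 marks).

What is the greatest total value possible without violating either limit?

125 marks

Feasible sets respecting both limits:
- Q1+Q9+Q5: time 14, page count 18, value 125
- Q10+Q1+Q5: time 23, page count 18, value 115
- Q1+Q4+Q5: time 17, page count 20, value 114
Best: 125 marks.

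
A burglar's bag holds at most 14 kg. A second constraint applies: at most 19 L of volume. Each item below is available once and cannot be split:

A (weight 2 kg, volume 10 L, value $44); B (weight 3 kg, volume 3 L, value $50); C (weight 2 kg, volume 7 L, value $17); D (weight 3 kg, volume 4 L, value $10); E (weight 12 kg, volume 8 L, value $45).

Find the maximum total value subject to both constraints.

Feasible sets respecting both limits:
- A+B+D: weight 8, volume 17, value 104
- A+B: weight 5, volume 13, value 94
- A+E: weight 14, volume 18, value 89
Best: $104.

$104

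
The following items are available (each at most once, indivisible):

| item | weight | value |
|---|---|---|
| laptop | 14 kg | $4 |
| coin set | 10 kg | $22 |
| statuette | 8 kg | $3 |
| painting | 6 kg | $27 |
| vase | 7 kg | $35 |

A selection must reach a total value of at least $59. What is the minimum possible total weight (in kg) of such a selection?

Subsets with value ≥ 59, sorted by total weight:
- painting+vase: weight 13, value 62
- statuette+painting+vase: weight 21, value 65
- coin set+painting+vase: weight 23, value 84
Minimum weight: 13 kg.

13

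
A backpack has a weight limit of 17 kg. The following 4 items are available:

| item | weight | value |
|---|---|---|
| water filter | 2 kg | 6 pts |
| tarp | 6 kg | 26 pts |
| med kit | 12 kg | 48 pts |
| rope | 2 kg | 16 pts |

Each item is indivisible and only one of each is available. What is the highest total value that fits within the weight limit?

70 pts

Check high-value combinations within 17 kg:
- water filter+med kit+rope: weight 2+12+2=16, value 6+48+16=70
- med kit+rope: weight 12+2=14, value 48+16=64
- water filter+med kit: weight 2+12=14, value 6+48=54
Best: 70 pts.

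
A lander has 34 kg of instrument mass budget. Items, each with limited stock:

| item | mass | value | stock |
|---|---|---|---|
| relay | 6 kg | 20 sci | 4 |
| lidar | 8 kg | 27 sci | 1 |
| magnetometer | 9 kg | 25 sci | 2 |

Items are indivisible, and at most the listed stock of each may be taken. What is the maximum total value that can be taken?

Best selections within mass 34 and stock limits:
- 4×relay + 1×lidar: mass 32, value 107
- 4×relay + 1×magnetometer: mass 33, value 105
Best: 107 sci.

107 sci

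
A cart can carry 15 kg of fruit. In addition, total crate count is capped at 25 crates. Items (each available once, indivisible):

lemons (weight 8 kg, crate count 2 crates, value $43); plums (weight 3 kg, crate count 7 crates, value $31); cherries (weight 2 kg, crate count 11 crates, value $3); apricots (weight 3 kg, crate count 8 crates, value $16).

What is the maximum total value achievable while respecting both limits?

Feasible sets respecting both limits:
- lemons+plums+apricots: weight 14, crate count 17, value 90
- lemons+plums+cherries: weight 13, crate count 20, value 77
- lemons+plums: weight 11, crate count 9, value 74
- lemons+cherries+apricots: weight 13, crate count 21, value 62
Best: $90.

$90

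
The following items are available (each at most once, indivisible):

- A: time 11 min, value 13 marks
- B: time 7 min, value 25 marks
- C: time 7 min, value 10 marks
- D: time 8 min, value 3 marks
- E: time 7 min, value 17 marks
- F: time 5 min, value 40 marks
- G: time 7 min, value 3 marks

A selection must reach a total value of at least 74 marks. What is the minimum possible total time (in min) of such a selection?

19

Subsets with value ≥ 74, sorted by total time:
- B+E+F: time 19, value 82
- B+C+F: time 19, value 75
Minimum time: 19 min.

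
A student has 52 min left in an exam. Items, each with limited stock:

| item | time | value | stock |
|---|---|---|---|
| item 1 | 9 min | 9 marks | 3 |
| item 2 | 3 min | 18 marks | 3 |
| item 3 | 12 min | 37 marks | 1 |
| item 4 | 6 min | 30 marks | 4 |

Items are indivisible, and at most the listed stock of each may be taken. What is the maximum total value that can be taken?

Top feasible selections:
- 3×item 2 + 1×item 3 + 4×item 4: time 45, value 211
- 1×item 1 + 2×item 2 + 1×item 3 + 4×item 4: time 51, value 202
- 2×item 2 + 1×item 3 + 4×item 4: time 42, value 193
Best: 211 marks.

211 marks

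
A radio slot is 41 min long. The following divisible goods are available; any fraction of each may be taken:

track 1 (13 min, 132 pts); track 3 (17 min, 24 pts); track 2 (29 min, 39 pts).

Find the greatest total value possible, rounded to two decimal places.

Take in order of value per unit:
- track 1 (132/13 per unit): all 13 → value 132, running total 132.00
- track 3 (24/17 per unit): all 17 → value 24, running total 156.00
- track 2 (39/29 per unit): 11 of 29 → value 11×39/29 = 14.7931, running total 170.79
Total 170.79.

170.79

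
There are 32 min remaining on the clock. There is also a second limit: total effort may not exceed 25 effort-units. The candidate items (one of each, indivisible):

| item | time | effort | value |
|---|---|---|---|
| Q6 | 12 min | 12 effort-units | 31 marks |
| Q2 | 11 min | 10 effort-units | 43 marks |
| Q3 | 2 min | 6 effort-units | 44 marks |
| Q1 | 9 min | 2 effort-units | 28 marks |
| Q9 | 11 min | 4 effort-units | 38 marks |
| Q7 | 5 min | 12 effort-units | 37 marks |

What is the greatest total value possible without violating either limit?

147 marks

Feasible sets respecting both limits:
- Q3+Q1+Q9+Q7: time 27, effort 24, value 147
- Q2+Q3+Q9: time 24, effort 20, value 125
- Q3+Q9+Q7: time 18, effort 22, value 119
Best: 147 marks.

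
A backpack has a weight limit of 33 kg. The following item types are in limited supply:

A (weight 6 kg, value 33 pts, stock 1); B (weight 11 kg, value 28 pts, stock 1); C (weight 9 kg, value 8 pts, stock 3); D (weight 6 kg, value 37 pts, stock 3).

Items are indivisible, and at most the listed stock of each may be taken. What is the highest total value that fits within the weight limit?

Best selections within weight 33 and stock limits:
- 1×A + 1×C + 3×D: weight 33, value 152
- 1×A + 3×D: weight 24, value 144
Best: 152 pts.

152 pts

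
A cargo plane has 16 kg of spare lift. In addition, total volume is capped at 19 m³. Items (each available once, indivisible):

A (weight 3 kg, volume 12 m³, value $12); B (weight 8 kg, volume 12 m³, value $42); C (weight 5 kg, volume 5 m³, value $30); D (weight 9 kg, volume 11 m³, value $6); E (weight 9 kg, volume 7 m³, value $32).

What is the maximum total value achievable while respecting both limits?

$72

Feasible sets respecting both limits:
- B+C: weight 13, volume 17, value 72
- C+E: weight 14, volume 12, value 62
- A+E: weight 12, volume 19, value 44
Best: $72.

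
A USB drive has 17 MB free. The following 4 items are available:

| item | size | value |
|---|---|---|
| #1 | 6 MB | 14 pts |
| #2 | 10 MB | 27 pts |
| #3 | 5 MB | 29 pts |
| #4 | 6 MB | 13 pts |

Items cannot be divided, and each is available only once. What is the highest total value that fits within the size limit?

Check high-value combinations within 17 MB:
- #2+#3: size 10+5=15, value 27+29=56
- #1+#3+#4: size 6+5+6=17, value 14+29+13=56
- #1+#3: size 6+5=11, value 14+29=43
- #3+#4: size 5+6=11, value 29+13=42
- #1+#2: size 6+10=16, value 14+27=41
Best: 56 pts.

56 pts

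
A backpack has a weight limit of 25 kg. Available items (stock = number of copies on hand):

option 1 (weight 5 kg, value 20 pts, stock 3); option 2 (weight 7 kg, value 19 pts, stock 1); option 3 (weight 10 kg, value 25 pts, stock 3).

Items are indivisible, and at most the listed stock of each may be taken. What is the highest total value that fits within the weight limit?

Top feasible selections:
- 3×option 1 + 1×option 3: weight 25, value 85
- 3×option 1 + 1×option 2: weight 22, value 79
- 1×option 1 + 2×option 3: weight 25, value 70
Best: 85 pts.

85 pts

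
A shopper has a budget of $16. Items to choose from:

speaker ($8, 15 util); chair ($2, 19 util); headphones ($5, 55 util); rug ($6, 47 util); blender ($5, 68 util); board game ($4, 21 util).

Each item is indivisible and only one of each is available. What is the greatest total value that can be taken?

Check high-value combinations within $16:
- headphones+rug+blender: cost 5+6+5=16, value 55+47+68=170
- chair+headphones+blender+board game: cost 2+5+5+4=16, value 19+55+68+21=163
- headphones+blender+board game: cost 5+5+4=14, value 55+68+21=144
- chair+headphones+blender: cost 2+5+5=12, value 19+55+68=142
Best: 170 util.

170 util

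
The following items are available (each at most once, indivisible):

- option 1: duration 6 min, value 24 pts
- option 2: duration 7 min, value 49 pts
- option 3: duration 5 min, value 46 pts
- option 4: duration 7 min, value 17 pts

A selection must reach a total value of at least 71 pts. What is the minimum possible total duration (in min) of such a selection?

Subsets with value ≥ 71, sorted by total duration:
- option 2+option 3: duration 12, value 95
- option 1+option 2: duration 13, value 73
Minimum duration: 12 min.

12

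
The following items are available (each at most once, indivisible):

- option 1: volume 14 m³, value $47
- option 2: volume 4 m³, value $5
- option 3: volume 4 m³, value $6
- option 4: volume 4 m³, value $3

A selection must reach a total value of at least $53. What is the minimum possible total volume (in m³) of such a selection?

18

Subsets with value ≥ 53, sorted by total volume:
- option 1+option 3: volume 18, value 53
- option 1+option 2+option 3: volume 22, value 58
- option 1+option 3+option 4: volume 22, value 56
Minimum volume: 18 m³.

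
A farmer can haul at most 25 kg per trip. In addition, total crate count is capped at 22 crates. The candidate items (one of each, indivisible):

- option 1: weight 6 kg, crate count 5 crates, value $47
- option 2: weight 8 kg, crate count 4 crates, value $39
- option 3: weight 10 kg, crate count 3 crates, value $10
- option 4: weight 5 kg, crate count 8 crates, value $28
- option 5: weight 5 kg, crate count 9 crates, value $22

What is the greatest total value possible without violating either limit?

Feasible sets respecting both limits:
- option 1+option 2+option 4: weight 19, crate count 17, value 114
- option 1+option 2+option 5: weight 19, crate count 18, value 108
- option 1+option 4+option 5: weight 16, crate count 22, value 97
- option 1+option 2+option 3: weight 24, crate count 12, value 96
Best: $114.

$114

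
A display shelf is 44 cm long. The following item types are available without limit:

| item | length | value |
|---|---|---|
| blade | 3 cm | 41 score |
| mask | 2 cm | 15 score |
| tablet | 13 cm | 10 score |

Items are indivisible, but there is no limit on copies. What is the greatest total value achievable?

Best value-per-unit is blade at 41/3; filling with it alone gives 14×41 = 574.
Optimal mix: 14×blade + 1×mask → length 44, value 589.

589 score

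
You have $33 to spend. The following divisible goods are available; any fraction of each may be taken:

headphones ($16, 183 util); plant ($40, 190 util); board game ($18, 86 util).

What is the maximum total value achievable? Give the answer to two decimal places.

Take in order of value per unit:
- headphones (183/16 per unit): all 16 → value 183, running total 183.00
- board game (86/18 per unit): 17 of 18 → value 17×86/18 = 81.2222, running total 264.22
Total 264.22.

264.22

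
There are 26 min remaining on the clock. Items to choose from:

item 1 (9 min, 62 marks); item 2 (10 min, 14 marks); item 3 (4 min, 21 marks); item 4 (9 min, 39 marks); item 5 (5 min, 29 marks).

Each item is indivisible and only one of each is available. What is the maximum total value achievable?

130 marks

Check high-value combinations within 26 min:
- item 1+item 4+item 5: time 9+9+5=23, value 62+39+29=130
- item 1+item 3+item 4: time 9+4+9=22, value 62+21+39=122
- item 1+item 3+item 5: time 9+4+5=18, value 62+21+29=112
- item 1+item 2+item 5: time 9+10+5=24, value 62+14+29=105
Best: 130 marks.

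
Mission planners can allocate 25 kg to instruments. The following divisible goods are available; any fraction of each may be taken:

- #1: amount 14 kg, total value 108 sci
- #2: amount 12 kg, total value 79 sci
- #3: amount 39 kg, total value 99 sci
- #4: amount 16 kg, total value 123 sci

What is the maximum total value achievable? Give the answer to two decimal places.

192.56

Take in order of value per unit:
- #1 (108/14 per unit): all 14 → value 108, running total 108.00
- #4 (123/16 per unit): 11 of 16 → value 11×123/16 = 84.5625, running total 192.56
Total 192.56.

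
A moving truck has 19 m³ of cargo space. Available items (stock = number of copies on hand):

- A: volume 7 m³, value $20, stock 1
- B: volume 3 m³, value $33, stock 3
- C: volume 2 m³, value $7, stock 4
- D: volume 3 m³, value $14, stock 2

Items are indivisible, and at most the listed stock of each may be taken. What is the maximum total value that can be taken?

Top feasible selections:
- 3×B + 2×C + 2×D: volume 19, value 141
- 3×B + 1×C + 2×D: volume 17, value 134
- 3×B + 3×C + 1×D: volume 18, value 134
- 1×A + 3×B + 1×D: volume 19, value 133
Best: $141.

$141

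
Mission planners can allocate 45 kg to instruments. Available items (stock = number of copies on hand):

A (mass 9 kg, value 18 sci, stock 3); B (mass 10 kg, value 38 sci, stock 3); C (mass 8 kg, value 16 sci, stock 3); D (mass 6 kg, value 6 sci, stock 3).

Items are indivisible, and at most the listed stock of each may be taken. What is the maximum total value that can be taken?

Best selections within mass 45 and stock limits:
- 1×A + 3×B + 1×D: mass 45, value 138
- 3×B + 1×C + 1×D: mass 44, value 136
Best: 138 sci.

138 sci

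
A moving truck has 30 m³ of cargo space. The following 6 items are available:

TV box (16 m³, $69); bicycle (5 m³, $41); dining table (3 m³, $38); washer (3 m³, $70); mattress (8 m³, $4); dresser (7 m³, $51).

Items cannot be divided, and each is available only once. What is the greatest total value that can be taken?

$228

This is a 0/1 knapsack; check combinations near the capacity.
- TV box+dining table+washer+dresser: volume 16+3+3+7=29, value 69+38+70+51=228
- TV box+bicycle+dining table+washer: volume 16+5+3+3=27, value 69+41+38+70=218
- bicycle+dining table+washer+mattress+dresser: volume 5+3+3+8+7=26, value 41+38+70+4+51=204
- bicycle+dining table+washer+dresser: volume 5+3+3+7=18, value 41+38+70+51=200
Best: $228.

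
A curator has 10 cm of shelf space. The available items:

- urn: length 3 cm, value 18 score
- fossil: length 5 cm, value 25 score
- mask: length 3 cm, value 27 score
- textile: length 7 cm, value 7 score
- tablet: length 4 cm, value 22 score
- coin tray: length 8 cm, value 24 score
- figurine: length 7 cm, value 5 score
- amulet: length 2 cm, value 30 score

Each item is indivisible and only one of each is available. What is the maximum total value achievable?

Check high-value combinations within 10 cm:
- fossil+mask+amulet: length 5+3+2=10, value 25+27+30=82
- mask+tablet+amulet: length 3+4+2=9, value 27+22+30=79
- urn+mask+amulet: length 3+3+2=8, value 18+27+30=75
- urn+fossil+amulet: length 3+5+2=10, value 18+25+30=73
- urn+tablet+amulet: length 3+4+2=9, value 18+22+30=70
Best: 82 score.

82 score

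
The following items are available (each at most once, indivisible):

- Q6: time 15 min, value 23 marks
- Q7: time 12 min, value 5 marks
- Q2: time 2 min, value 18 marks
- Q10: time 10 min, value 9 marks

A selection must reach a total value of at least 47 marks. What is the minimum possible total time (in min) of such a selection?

Subsets with value ≥ 47, sorted by total time:
- Q6+Q2+Q10: time 27, value 50
- Q6+Q7+Q2+Q10: time 39, value 55
Minimum time: 27 min.

27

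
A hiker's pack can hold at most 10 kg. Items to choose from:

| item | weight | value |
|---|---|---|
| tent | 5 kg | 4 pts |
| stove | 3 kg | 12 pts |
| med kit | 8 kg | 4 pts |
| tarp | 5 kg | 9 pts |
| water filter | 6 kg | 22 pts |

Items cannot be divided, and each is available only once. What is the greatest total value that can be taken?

34 pts

Check high-value combinations within 10 kg:
- stove+water filter: weight 3+6=9, value 12+22=34
- water filter: weight 6, value 22
- stove+tarp: weight 3+5=8, value 12+9=21
- tent+stove: weight 5+3=8, value 4+12=16
Best: 34 pts.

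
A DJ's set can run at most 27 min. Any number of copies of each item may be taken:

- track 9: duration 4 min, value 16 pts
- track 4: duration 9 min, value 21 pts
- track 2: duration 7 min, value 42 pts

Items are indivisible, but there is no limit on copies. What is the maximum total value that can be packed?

142 pts

Best value-per-unit is track 2 at 42/7; filling with it alone gives 3×42 = 126.
Optimal mix: 1×track 9 + 3×track 2 → duration 25, value 142.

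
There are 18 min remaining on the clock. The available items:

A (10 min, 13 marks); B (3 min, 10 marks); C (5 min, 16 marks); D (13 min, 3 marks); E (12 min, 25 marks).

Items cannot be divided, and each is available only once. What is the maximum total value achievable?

41 marks

Check high-value combinations within 18 min:
- C+E: time 5+12=17, value 16+25=41
- A+B+C: time 10+3+5=18, value 13+10+16=39
- B+E: time 3+12=15, value 10+25=35
- A+C: time 10+5=15, value 13+16=29
- B+C: time 3+5=8, value 10+16=26
Best: 41 marks.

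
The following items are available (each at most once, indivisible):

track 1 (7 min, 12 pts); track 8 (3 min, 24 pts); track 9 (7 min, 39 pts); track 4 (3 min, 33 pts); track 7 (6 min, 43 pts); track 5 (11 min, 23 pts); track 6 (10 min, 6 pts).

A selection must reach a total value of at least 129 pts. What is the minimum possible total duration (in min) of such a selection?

19

Subsets with value ≥ 129, sorted by total duration:
- track 8+track 9+track 4+track 7: duration 19, value 139
- track 1+track 8+track 9+track 4+track 7: duration 26, value 151
- track 9+track 4+track 7+track 5: duration 27, value 138
Minimum duration: 19 min.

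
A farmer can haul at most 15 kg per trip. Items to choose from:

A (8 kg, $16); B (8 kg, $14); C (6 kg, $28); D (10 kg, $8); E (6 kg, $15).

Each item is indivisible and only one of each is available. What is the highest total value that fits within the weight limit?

Check high-value combinations within 15 kg:
- A+C: weight 8+6=14, value 16+28=44
- C+E: weight 6+6=12, value 28+15=43
- B+C: weight 8+6=14, value 14+28=42
- A+E: weight 8+6=14, value 16+15=31
Best: $44.

$44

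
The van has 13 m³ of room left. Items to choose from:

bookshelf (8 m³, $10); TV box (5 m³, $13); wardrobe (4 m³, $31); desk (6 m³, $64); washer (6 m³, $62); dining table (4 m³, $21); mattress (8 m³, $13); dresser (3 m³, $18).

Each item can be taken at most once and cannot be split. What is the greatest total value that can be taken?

$126

Check high-value combinations within 13 m³:
- desk+washer: volume 6+6=12, value 64+62=126
- wardrobe+desk+dresser: volume 4+6+3=13, value 31+64+18=113
- wardrobe+washer+dresser: volume 4+6+3=13, value 31+62+18=111
Best: $126.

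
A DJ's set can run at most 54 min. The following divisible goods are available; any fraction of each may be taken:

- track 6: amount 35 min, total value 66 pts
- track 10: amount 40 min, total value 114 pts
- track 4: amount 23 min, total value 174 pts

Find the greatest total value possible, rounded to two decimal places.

Take in order of value per unit:
- track 4 (174/23 per unit): all 23 → value 174, running total 174.00
- track 10 (114/40 per unit): 31 of 40 → value 31×114/40 = 88.3500, running total 262.35
Total 262.35.

262.35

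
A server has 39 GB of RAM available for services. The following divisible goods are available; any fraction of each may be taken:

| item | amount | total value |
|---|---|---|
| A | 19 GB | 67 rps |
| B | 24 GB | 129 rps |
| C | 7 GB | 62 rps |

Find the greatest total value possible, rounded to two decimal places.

Take in order of value per unit:
- C (62/7 per unit): all 7 → value 62, running total 62.00
- B (129/24 per unit): all 24 → value 129, running total 191.00
- A (67/19 per unit): 8 of 19 → value 8×67/19 = 28.2105, running total 219.21
Total 219.21.

219.21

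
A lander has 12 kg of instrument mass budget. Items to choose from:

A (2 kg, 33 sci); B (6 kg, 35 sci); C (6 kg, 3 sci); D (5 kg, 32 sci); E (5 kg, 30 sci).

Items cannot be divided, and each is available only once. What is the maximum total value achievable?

95 sci

Check high-value combinations within 12 kg:
- A+D+E: mass 2+5+5=12, value 33+32+30=95
- A+B: mass 2+6=8, value 33+35=68
- B+D: mass 6+5=11, value 35+32=67
- A+D: mass 2+5=7, value 33+32=65
Best: 95 sci.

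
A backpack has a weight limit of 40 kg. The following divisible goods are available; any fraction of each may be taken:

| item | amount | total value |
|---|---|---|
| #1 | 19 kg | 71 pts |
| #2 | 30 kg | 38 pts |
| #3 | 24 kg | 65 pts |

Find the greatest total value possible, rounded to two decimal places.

Take in order of value per unit:
- #1 (71/19 per unit): all 19 → value 71, running total 71.00
- #3 (65/24 per unit): 21 of 24 → value 21×65/24 = 56.8750, running total 127.88
Total 127.88.

127.88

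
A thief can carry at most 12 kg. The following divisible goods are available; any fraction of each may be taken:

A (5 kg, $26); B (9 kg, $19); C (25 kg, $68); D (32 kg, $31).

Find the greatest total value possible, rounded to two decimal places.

Take in order of value per unit:
- A (26/5 per unit): all 5 → value 26, running total 26.00
- C (68/25 per unit): 7 of 25 → value 7×68/25 = 19.0400, running total 45.04
Total 45.04.

45.04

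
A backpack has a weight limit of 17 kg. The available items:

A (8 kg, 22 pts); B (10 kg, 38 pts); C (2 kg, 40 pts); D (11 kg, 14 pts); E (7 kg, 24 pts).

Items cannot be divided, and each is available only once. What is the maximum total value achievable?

Check high-value combinations within 17 kg:
- A+C+E: weight 8+2+7=17, value 22+40+24=86
- B+C: weight 10+2=12, value 38+40=78
- C+E: weight 2+7=9, value 40+24=64
- A+C: weight 8+2=10, value 22+40=62
- B+E: weight 10+7=17, value 38+24=62
Best: 86 pts.

86 pts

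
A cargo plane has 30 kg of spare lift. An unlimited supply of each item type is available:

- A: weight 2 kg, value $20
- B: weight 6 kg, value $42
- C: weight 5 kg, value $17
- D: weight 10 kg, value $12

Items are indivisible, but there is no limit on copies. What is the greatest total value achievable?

$300

Best value-per-unit is A at 20/2, and filling with it alone uses weight 15×2=30. No mix of the others beats 15×20 = 300.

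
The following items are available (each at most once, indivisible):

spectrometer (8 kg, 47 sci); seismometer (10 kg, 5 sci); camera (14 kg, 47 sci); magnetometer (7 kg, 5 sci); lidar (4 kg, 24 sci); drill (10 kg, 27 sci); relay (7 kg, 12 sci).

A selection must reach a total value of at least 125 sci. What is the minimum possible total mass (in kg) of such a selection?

33

Subsets with value ≥ 125, sorted by total mass:
- spectrometer+camera+lidar+relay: mass 33, value 130
- spectrometer+camera+lidar+drill: mass 36, value 145
- spectrometer+camera+drill+relay: mass 39, value 133
Minimum mass: 33 kg.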